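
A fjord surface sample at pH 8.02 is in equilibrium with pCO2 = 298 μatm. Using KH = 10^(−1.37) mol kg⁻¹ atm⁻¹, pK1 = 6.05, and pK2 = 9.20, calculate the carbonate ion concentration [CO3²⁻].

[CO2*] = KH · pCO2 = 10^(−1.37) × 298×10^-6 = 1.271×10^-5 mol/kg
α₀ = 1/(1 + K1/[H⁺] + K1K2/[H⁺]²) = 1/(1 + 10^+1.97 + 10^+0.79) = 0.009951
DIC = [CO2*]/α₀ = 1.271×10^-5 / 0.009951 = 1.277 mmol/kg
[CO3²⁻] = α₂·DIC; α₂ = 0.06136, so [CO3²⁻] = 0.06136 × 1.277 = 0.0784 mmol/kg

[CO3²⁻] = 0.0784 mmol/kg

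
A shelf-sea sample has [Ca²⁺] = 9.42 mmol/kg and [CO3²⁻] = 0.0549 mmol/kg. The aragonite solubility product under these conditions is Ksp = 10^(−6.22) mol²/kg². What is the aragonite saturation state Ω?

Ksp = 10^(−6.22) = 6.026×10^-7
Ω = [Ca²⁺][CO3²⁻]/Ksp = (9.42×10^-3)(0.0549×10^-3) / 6.026×10^-7 = 0.858

Ω = 0.858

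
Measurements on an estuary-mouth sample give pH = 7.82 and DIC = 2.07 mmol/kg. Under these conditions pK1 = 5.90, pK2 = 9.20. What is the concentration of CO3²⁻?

[CO3²⁻] = 0.0819 mmol/kg

α₂ = 1 / (1 + [H⁺]/K2 + [H⁺]²/(K1K2)) = 1 / (1 + 10^+1.38 + 10^-0.54)
   = 1 / (1 + 23.988 + 0.28840) = 1/25.277 = 0.03956
[CO3²⁻] = α₂ × DIC = 0.03956 × 2.07 = 0.0819 mmol/kg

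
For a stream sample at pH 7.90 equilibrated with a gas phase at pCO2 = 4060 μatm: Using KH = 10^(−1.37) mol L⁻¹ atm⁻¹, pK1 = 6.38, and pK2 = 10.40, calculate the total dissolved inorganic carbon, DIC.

DIC = 5.93 mmol/L

[CO2*] = KH · pCO2 = 10^(−1.37) × 4060×10^-6 = 1.732×10^-4 mol/L
α₀ = 1/(1 + K1/[H⁺] + K1K2/[H⁺]²) = 1/(1 + 10^+1.52 + 10^-0.98) = 0.02922
DIC = [CO2*]/α₀ = 1.732×10^-4 / 0.02922 = 5.93 mmol/L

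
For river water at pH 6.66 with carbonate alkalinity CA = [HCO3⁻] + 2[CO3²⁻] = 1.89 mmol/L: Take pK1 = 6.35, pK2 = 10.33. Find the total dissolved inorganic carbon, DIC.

DIC = 2.81 mmol/L

CA = [HCO3⁻] + 2[CO3²⁻] = (α₁ + 2α₂)·DIC
At pH 6.66: [H⁺]/K1 = 10^-0.31 = 0.48978, K2/[H⁺] = 10^-3.67 = 0.00021380
α₁ = 1/(1 + 0.48978 + 0.00021380) = 1/1.4900 = 0.6711; α₂ = α₁·K2/[H⁺] = 0.0001435
α₁ + 2α₂ = 0.6714
DIC = CA / (α₁ + 2α₂) = 1.89 / 0.6714 = 2.81 mmol/L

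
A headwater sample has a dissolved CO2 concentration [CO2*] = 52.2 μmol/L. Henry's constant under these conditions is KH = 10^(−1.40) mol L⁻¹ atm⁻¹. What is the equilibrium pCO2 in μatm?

pCO2 = 1310 μatm

KH = 10^(−1.40) = 3.981×10^-2 mol L⁻¹ atm⁻¹
pCO2 = [CO2*]/KH = 52.2×10^-6 / 3.981×10^-2 = 1.31×10^-3 atm = 1310 μatm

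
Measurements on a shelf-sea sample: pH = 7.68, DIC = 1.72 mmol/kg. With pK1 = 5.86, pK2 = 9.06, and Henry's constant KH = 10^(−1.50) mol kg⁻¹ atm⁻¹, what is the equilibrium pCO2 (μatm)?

α₀ = 1 / (1 + K1/[H⁺] + K1K2/[H⁺]²) = 1 / (1 + 10^+1.82 + 10^+0.44)
   = 1 / (1 + 66.069 + 2.7542) = 1/69.824 = 0.01432
[CO2*] = α₀ × DIC = 0.01432 × 1.72 = 0.02463 mmol/kg
pCO2 = [CO2*]/KH = 2.463×10^-5 / 3.162×10^-2 = 779 μatm

pCO2 = 779 μatm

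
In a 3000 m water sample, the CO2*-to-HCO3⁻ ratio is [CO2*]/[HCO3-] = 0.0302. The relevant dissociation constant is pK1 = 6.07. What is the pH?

pH = 7.59

From K1 = [H⁺][HCO3-]/[CO2*]:  pH = pK1 − log₁₀([CO2*]/[HCO3-])
log₁₀(0.0302) = -1.520
pH = 6.07 − (-1.520) = 7.59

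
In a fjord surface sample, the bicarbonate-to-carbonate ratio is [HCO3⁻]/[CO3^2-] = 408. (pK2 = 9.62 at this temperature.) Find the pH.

pH = 7.01

From K2 = [H⁺][CO3^2-]/[HCO3⁻]:  pH = pK2 − log₁₀([HCO3⁻]/[CO3^2-])
log₁₀(408) = +2.611
pH = 9.62 − (+2.611) = 7.01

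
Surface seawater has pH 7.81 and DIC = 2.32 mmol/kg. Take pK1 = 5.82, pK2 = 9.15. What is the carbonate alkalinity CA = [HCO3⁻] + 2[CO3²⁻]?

CA = [HCO3⁻] + 2[CO3²⁻] = (α₁ + 2α₂)·DIC
At pH 7.81: [H⁺]/K1 = 10^-1.99 = 0.010233, K2/[H⁺] = 10^-1.34 = 0.045709
α₁ = 1/(1 + 0.010233 + 0.045709) = 1/1.0559 = 0.9470; α₂ = α₁·K2/[H⁺] = 0.04329
α₁ + 2α₂ = 1.0336
CA = 1.0336 × 2.32 = 2.40 mmol/kg

CA = 2.40 mmol/kg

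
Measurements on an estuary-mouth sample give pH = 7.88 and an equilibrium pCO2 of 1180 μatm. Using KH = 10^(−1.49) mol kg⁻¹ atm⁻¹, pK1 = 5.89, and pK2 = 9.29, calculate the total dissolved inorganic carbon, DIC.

[CO2*] = KH · pCO2 = 10^(−1.49) × 1180×10^-6 = 3.818×10^-5 mol/kg
α₀ = 1/(1 + K1/[H⁺] + K1K2/[H⁺]²) = 1/(1 + 10^+1.99 + 10^+0.58) = 0.009754
DIC = [CO2*]/α₀ = 3.818×10^-5 / 0.009754 = 3.91 mmol/kg

DIC = 3.91 mmol/kg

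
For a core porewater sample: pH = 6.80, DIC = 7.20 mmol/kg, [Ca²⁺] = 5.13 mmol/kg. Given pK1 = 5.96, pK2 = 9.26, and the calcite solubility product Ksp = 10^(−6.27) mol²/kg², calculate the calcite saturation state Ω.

Ω = 0.208

α₂ = 1 / (1 + [H⁺]/K2 + [H⁺]²/(K1K2)) = 1 / (1 + 10^+2.46 + 10^+1.62)
   = 1 / (1 + 288.40 + 41.687) = 1/331.09 = 0.003020
[CO3²⁻] = α₂ × DIC = 0.003020 × 7.20 = 0.02175 mmol/kg
Ksp = 10^(−6.27) = 5.370×10^-7
Ω = [Ca²⁺][CO3²⁻]/Ksp = (5.13×10^-3)(2.175×10^-5) / 5.370×10^-7 = 0.208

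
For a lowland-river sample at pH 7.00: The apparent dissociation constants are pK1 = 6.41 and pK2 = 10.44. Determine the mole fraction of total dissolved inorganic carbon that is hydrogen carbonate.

α₁ = 0.795

α₁ = 1 / (1 + [H⁺]/K1 + K2/[H⁺]) = 1 / (1 + 10^-0.59 + 10^-3.44)
   = 1 / (1 + 0.25704 + 0.00036308) = 1/1.2574 = 0.7953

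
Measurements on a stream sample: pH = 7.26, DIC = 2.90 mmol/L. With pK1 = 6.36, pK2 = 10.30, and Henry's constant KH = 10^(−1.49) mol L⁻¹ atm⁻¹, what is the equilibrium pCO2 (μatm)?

pCO2 = 1.00×10^4 μatm

α₀ = 1 / (1 + K1/[H⁺] + K1K2/[H⁺]²) = 1 / (1 + 10^+0.90 + 10^-2.14)
   = 1 / (1 + 7.9433 + 0.0072444) = 1/8.9505 = 0.1117
[CO2*] = α₀ × DIC = 0.1117 × 2.90 = 0.3240 mmol/L
pCO2 = [CO2*]/KH = 3.240×10^-4 / 3.236×10^-2 = 1.00×10^4 μatm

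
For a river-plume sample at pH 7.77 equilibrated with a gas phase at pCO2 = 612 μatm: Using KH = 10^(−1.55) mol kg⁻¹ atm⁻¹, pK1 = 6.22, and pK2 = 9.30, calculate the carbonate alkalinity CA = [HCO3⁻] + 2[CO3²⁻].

[CO2*] = KH · pCO2 = 10^(−1.55) × 612×10^-6 = 1.725×10^-5 mol/kg
α₀ = 1/(1 + K1/[H⁺] + K1K2/[H⁺]²) = 1/(1 + 10^+1.55 + 10^+0.02) = 0.02665
DIC = [CO2*]/α₀ = 1.725×10^-5 / 0.02665 = 0.6473 mmol/kg
CA = (α₁ + 2α₂)·DIC = (0.9455 + 2×0.02790) × 0.6473 = 0.648 mmol/kg

CA = 0.648 mmol/kg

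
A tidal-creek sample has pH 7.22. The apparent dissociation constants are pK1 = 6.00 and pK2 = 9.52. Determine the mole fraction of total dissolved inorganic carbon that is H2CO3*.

α₀ = 0.0566

α₀ = 1 / (1 + K1/[H⁺] + K1K2/[H⁺]²) = 1 / (1 + 10^+1.22 + 10^-1.08)
   = 1 / (1 + 16.596 + 0.083176) = 1/17.679 = 0.05656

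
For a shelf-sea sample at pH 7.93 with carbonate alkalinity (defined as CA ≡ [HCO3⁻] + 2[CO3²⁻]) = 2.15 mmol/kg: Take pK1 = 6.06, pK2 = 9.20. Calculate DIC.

DIC = 2.07 mmol/kg

CA = [HCO3⁻] + 2[CO3²⁻] = (α₁ + 2α₂)·DIC
At pH 7.93: [H⁺]/K1 = 10^-1.87 = 0.013490, K2/[H⁺] = 10^-1.27 = 0.053703
α₁ = 1/(1 + 0.013490 + 0.053703) = 1/1.0672 = 0.9370; α₂ = α₁·K2/[H⁺] = 0.05032
α₁ + 2α₂ = 1.0377
DIC = CA / (α₁ + 2α₂) = 2.15 / 1.0377 = 2.07 mmol/kg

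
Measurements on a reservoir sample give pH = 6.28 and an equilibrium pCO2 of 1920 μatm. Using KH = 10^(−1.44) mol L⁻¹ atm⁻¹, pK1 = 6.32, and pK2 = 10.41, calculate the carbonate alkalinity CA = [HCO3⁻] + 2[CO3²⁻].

[CO2*] = KH · pCO2 = 10^(−1.44) × 1920×10^-6 = 6.971×10^-5 mol/L
α₀ = 1/(1 + K1/[H⁺] + K1K2/[H⁺]²) = 1/(1 + 10^-0.04 + 10^-4.17) = 0.5230
DIC = [CO2*]/α₀ = 6.971×10^-5 / 0.5230 = 0.1333 mmol/L
CA = (α₁ + 2α₂)·DIC = (0.4770 + 2×3.536×10^-5) × 0.1333 = 0.0636 mmol/L

CA = 0.0636 mmol/L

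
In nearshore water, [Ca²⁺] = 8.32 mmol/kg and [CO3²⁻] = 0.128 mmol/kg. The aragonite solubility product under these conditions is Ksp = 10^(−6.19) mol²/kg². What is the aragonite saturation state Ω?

Ω = 1.65

Ksp = 10^(−6.19) = 6.457×10^-7
Ω = [Ca²⁺][CO3²⁻]/Ksp = (8.32×10^-3)(0.128×10^-3) / 6.457×10^-7 = 1.65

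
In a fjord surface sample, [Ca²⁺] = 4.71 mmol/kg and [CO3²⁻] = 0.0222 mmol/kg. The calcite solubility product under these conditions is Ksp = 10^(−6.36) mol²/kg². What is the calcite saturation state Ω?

Ω = 0.240

Ksp = 10^(−6.36) = 4.365×10^-7
Ω = [Ca²⁺][CO3²⁻]/Ksp = (4.71×10^-3)(0.0222×10^-3) / 4.365×10^-7 = 0.240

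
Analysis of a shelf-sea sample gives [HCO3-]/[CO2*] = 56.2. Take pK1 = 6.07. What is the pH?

pH = 7.82

From K1 = [H⁺][HCO3-]/[CO2*]:  pH = pK1 + log₁₀([HCO3-]/[CO2*])
log₁₀(56.2) = +1.750
pH = 6.07 + (+1.750) = 7.82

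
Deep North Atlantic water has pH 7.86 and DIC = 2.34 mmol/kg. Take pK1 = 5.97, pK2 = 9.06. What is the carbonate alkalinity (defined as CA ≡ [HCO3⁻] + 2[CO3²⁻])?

CA = 2.45 mmol/kg

CA = [HCO3⁻] + 2[CO3²⁻] = (α₁ + 2α₂)·DIC
At pH 7.86: [H⁺]/K1 = 10^-1.89 = 0.012882, K2/[H⁺] = 10^-1.20 = 0.063096
α₁ = 1/(1 + 0.012882 + 0.063096) = 1/1.0760 = 0.9294; α₂ = α₁·K2/[H⁺] = 0.05864
α₁ + 2α₂ = 1.0467
CA = 1.0467 × 2.34 = 2.45 mmol/kg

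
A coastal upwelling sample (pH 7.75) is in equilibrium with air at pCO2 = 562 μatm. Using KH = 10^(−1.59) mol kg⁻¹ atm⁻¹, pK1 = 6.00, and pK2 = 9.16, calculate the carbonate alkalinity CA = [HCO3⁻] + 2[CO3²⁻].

[CO2*] = KH · pCO2 = 10^(−1.59) × 562×10^-6 = 1.445×10^-5 mol/kg
α₀ = 1/(1 + K1/[H⁺] + K1K2/[H⁺]²) = 1/(1 + 10^+1.75 + 10^+0.34) = 0.01683
DIC = [CO2*]/α₀ = 1.445×10^-5 / 0.01683 = 0.8584 mmol/kg
CA = (α₁ + 2α₂)·DIC = (0.9464 + 2×0.03682) × 0.8584 = 0.876 mmol/kg

CA = 0.876 mmol/kg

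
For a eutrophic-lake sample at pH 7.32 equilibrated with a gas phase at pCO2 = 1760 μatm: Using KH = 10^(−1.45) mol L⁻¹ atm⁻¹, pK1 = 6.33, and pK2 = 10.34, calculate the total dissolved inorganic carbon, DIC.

[CO2*] = KH · pCO2 = 10^(−1.45) × 1760×10^-6 = 6.245×10^-5 mol/L
α₀ = 1/(1 + K1/[H⁺] + K1K2/[H⁺]²) = 1/(1 + 10^+0.99 + 10^-2.03) = 0.09275
DIC = [CO2*]/α₀ = 6.245×10^-5 / 0.09275 = 0.673 mmol/L

DIC = 0.673 mmol/L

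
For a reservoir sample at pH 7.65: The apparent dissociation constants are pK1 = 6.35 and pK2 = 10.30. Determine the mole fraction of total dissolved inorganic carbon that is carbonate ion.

α₂ = 0.00213

α₂ = 1 / (1 + [H⁺]/K2 + [H⁺]²/(K1K2)) = 1 / (1 + 10^+2.65 + 10^+1.35)
   = 1 / (1 + 446.68 + 22.387) = 1/470.07 = 0.002127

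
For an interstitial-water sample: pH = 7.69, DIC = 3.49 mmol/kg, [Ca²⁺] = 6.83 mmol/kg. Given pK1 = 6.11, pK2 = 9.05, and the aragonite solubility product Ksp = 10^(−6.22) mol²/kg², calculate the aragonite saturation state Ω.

Ω = 1.61

α₂ = 1 / (1 + [H⁺]/K2 + [H⁺]²/(K1K2)) = 1 / (1 + 10^+1.36 + 10^-0.22)
   = 1 / (1 + 22.909 + 0.60256) = 1/24.511 = 0.04080
[CO3²⁻] = α₂ × DIC = 0.04080 × 3.49 = 0.1424 mmol/kg
Ksp = 10^(−6.22) = 6.026×10^-7
Ω = [Ca²⁺][CO3²⁻]/Ksp = (6.83×10^-3)(1.424×10^-4) / 6.026×10^-7 = 1.61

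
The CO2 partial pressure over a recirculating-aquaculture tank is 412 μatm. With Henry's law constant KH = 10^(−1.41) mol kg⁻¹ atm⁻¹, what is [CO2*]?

KH = 10^(−1.41) = 3.890×10^-2 mol kg⁻¹ atm⁻¹
[CO2*] = KH · pCO2 = 3.890×10^-2 × 412×10^-6 atm = 1.60×10^-5 mol/kg

[CO2*] = 16.0 μmol/kg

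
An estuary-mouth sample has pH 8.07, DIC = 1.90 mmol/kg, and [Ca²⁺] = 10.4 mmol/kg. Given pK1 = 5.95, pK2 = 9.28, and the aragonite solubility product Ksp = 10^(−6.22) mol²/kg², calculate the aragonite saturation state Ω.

α₂ = 1 / (1 + [H⁺]/K2 + [H⁺]²/(K1K2)) = 1 / (1 + 10^+1.21 + 10^-0.91)
   = 1 / (1 + 16.218 + 0.12303) = 1/17.341 = 0.05767
[CO3²⁻] = α₂ × DIC = 0.05767 × 1.90 = 0.1096 mmol/kg
Ksp = 10^(−6.22) = 6.026×10^-7
Ω = [Ca²⁺][CO3²⁻]/Ksp = (10.4×10^-3)(1.096×10^-4) / 6.026×10^-7 = 1.89

Ω = 1.89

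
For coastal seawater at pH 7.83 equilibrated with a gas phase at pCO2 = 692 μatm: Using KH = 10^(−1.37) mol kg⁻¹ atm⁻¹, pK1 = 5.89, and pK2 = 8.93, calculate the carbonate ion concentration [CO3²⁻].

[CO3²⁻] = 0.204 mmol/kg

[CO2*] = KH · pCO2 = 10^(−1.37) × 692×10^-6 = 2.952×10^-5 mol/kg
α₀ = 1/(1 + K1/[H⁺] + K1K2/[H⁺]²) = 1/(1 + 10^+1.94 + 10^+0.84) = 0.01052
DIC = [CO2*]/α₀ = 2.952×10^-5 / 0.01052 = 2.805 mmol/kg
[CO3²⁻] = α₂·DIC; α₂ = 0.07281, so [CO3²⁻] = 0.07281 × 2.805 = 0.204 mmol/kg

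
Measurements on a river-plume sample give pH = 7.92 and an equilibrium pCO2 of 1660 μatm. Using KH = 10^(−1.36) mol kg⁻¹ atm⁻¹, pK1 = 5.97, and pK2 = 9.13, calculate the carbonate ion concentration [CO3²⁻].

[CO3²⁻] = 0.398 mmol/kg

[CO2*] = KH · pCO2 = 10^(−1.36) × 1660×10^-6 = 7.246×10^-5 mol/kg
α₀ = 1/(1 + K1/[H⁺] + K1K2/[H⁺]²) = 1/(1 + 10^+1.95 + 10^+0.74) = 0.01046
DIC = [CO2*]/α₀ = 7.246×10^-5 / 0.01046 = 6.929 mmol/kg
[CO3²⁻] = α₂·DIC; α₂ = 0.05747, so [CO3²⁻] = 0.05747 × 6.929 = 0.398 mmol/kg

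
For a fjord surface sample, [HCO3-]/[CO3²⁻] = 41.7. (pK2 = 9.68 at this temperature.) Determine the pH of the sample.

From K2 = [H⁺][CO3²⁻]/[HCO3-]:  pH = pK2 − log₁₀([HCO3-]/[CO3²⁻])
log₁₀(41.7) = +1.620
pH = 9.68 − (+1.620) = 8.06

pH = 8.06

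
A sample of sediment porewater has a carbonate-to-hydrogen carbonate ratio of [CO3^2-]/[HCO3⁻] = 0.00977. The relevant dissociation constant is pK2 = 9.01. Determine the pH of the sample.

pH = 7.00

From K2 = [H⁺][CO3^2-]/[HCO3⁻]:  pH = pK2 + log₁₀([CO3^2-]/[HCO3⁻])
log₁₀(0.00977) = -2.010
pH = 9.01 + (-2.010) = 7.00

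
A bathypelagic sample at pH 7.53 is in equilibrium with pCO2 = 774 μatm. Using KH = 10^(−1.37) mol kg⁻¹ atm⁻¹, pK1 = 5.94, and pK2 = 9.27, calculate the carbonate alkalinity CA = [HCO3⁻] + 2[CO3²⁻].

[CO2*] = KH · pCO2 = 10^(−1.37) × 774×10^-6 = 3.302×10^-5 mol/kg
α₀ = 1/(1 + K1/[H⁺] + K1K2/[H⁺]²) = 1/(1 + 10^+1.59 + 10^-0.15) = 0.02462
DIC = [CO2*]/α₀ = 3.302×10^-5 / 0.02462 = 1.341 mmol/kg
CA = (α₁ + 2α₂)·DIC = (0.9579 + 2×0.01743) × 1.341 = 1.33 mmol/kg

CA = 1.33 mmol/kg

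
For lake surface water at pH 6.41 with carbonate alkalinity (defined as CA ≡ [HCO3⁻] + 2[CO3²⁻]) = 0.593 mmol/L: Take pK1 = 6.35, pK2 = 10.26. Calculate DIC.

CA = [HCO3⁻] + 2[CO3²⁻] = (α₁ + 2α₂)·DIC
At pH 6.41: [H⁺]/K1 = 10^-0.06 = 0.87096, K2/[H⁺] = 10^-3.85 = 0.00014125
α₁ = 1/(1 + 0.87096 + 0.00014125) = 1/1.8711 = 0.5344; α₂ = α₁·K2/[H⁺] = 7.549×10^-5
α₁ + 2α₂ = 0.5346
DIC = CA / (α₁ + 2α₂) = 0.593 / 0.5346 = 1.11 mmol/L

DIC = 1.11 mmol/L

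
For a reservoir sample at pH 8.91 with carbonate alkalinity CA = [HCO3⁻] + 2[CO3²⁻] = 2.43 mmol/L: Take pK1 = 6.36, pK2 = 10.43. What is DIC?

CA = [HCO3⁻] + 2[CO3²⁻] = (α₁ + 2α₂)·DIC
At pH 8.91: [H⁺]/K1 = 10^-2.55 = 0.0028184, K2/[H⁺] = 10^-1.52 = 0.030200
α₁ = 1/(1 + 0.0028184 + 0.030200) = 1/1.0330 = 0.9680; α₂ = α₁·K2/[H⁺] = 0.02923
α₁ + 2α₂ = 1.0265
DIC = CA / (α₁ + 2α₂) = 2.43 / 1.0265 = 2.37 mmol/L

DIC = 2.37 mmol/L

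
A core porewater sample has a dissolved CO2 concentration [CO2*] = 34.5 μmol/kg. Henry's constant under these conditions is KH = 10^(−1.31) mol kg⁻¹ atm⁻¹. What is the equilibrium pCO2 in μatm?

pCO2 = 704 μatm

KH = 10^(−1.31) = 4.898×10^-2 mol kg⁻¹ atm⁻¹
pCO2 = [CO2*]/KH = 34.5×10^-6 / 4.898×10^-2 = 7.04×10^-4 atm = 704 μatm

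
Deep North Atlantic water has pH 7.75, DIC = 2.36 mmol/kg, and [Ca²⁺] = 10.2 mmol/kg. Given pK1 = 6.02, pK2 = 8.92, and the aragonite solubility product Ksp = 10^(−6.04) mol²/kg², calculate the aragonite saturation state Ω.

α₂ = 1 / (1 + [H⁺]/K2 + [H⁺]²/(K1K2)) = 1 / (1 + 10^+1.17 + 10^-0.56)
   = 1 / (1 + 14.791 + 0.27542) = 1/16.067 = 0.06224
[CO3²⁻] = α₂ × DIC = 0.06224 × 2.36 = 0.1469 mmol/kg
Ksp = 10^(−6.04) = 9.120×10^-7
Ω = [Ca²⁺][CO3²⁻]/Ksp = (10.2×10^-3)(1.469×10^-4) / 9.120×10^-7 = 1.64

Ω = 1.64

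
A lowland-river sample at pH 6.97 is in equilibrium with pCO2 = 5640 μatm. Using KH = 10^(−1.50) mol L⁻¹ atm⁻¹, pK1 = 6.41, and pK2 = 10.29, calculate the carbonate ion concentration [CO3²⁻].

[CO3²⁻] = 0.310 μmol/L

[CO2*] = KH · pCO2 = 10^(−1.50) × 5640×10^-6 = 1.784×10^-4 mol/L
α₀ = 1/(1 + K1/[H⁺] + K1K2/[H⁺]²) = 1/(1 + 10^+0.56 + 10^-2.76) = 0.2159
DIC = [CO2*]/α₀ = 1.784×10^-4 / 0.2159 = 0.8262 mmol/L
[CO3²⁻] = α₂·DIC; α₂ = 0.0003751, so [CO3²⁻] = 0.0003751 × 0.8262 = 0.000310 mmol/L = 0.310 μmol/L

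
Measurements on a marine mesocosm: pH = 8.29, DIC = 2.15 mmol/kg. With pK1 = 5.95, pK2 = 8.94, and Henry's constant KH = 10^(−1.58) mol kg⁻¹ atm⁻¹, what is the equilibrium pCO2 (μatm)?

pCO2 = 304 μatm

α₀ = 1 / (1 + K1/[H⁺] + K1K2/[H⁺]²) = 1 / (1 + 10^+2.34 + 10^+1.69)
   = 1 / (1 + 218.78 + 48.978) = 1/268.75 = 0.003721
[CO2*] = α₀ × DIC = 0.003721 × 2.15 = 0.008000 mmol/kg = 8.000 μmol/kg
pCO2 = [CO2*]/KH = 8.000×10^-6 / 2.630×10^-2 = 304 μatm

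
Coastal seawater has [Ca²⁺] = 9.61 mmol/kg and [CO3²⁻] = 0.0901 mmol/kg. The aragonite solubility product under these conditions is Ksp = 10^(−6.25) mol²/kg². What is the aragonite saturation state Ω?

Ksp = 10^(−6.25) = 5.623×10^-7
Ω = [Ca²⁺][CO3²⁻]/Ksp = (9.61×10^-3)(0.0901×10^-3) / 5.623×10^-7 = 1.54

Ω = 1.54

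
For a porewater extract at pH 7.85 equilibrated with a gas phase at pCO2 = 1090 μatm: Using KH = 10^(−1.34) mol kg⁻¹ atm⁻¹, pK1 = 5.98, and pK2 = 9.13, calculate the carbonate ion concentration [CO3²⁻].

[CO2*] = KH · pCO2 = 10^(−1.34) × 1090×10^-6 = 4.982×10^-5 mol/kg
α₀ = 1/(1 + K1/[H⁺] + K1K2/[H⁺]²) = 1/(1 + 10^+1.87 + 10^+0.59) = 0.01265
DIC = [CO2*]/α₀ = 4.982×10^-5 / 0.01265 = 3.937 mmol/kg
[CO3²⁻] = α₂·DIC; α₂ = 0.04923, so [CO3²⁻] = 0.04923 × 3.937 = 0.194 mmol/kg

[CO3²⁻] = 0.194 mmol/kg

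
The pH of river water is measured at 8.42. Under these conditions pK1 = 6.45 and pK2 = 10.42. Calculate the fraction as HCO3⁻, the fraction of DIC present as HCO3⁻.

α₁ = 1 / (1 + [H⁺]/K1 + K2/[H⁺]) = 1 / (1 + 10^-1.97 + 10^-2.00)
   = 1 / (1 + 0.010715 + 0.010000) = 1/1.0207 = 0.9797

α₁ = 0.980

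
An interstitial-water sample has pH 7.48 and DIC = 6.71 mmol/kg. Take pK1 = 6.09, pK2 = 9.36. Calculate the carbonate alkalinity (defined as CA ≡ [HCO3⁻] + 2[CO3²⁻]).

CA = [HCO3⁻] + 2[CO3²⁻] = (α₁ + 2α₂)·DIC
At pH 7.48: [H⁺]/K1 = 10^-1.39 = 0.040738, K2/[H⁺] = 10^-1.88 = 0.013183
α₁ = 1/(1 + 0.040738 + 0.013183) = 1/1.0539 = 0.9488; α₂ = α₁·K2/[H⁺] = 0.01251
α₁ + 2α₂ = 0.9739
CA = 0.9739 × 6.71 = 6.53 mmol/kg

CA = 6.53 mmol/kg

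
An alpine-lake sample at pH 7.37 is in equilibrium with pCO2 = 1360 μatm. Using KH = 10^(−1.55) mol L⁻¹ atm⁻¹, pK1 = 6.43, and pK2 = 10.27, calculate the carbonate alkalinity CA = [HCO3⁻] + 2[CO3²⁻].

CA = 0.335 mmol/L

[CO2*] = KH · pCO2 = 10^(−1.55) × 1360×10^-6 = 3.833×10^-5 mol/L
α₀ = 1/(1 + K1/[H⁺] + K1K2/[H⁺]²) = 1/(1 + 10^+0.94 + 10^-1.96) = 0.1029
DIC = [CO2*]/α₀ = 3.833×10^-5 / 0.1029 = 0.3726 mmol/L
CA = (α₁ + 2α₂)·DIC = (0.8960 + 2×0.001128) × 0.3726 = 0.335 mmol/L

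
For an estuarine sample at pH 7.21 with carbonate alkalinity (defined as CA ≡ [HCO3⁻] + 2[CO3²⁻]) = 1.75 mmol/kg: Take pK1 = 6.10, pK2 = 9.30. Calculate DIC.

CA = [HCO3⁻] + 2[CO3²⁻] = (α₁ + 2α₂)·DIC
At pH 7.21: [H⁺]/K1 = 10^-1.11 = 0.077625, K2/[H⁺] = 10^-2.09 = 0.0081283
α₁ = 1/(1 + 0.077625 + 0.0081283) = 1/1.0858 = 0.9210; α₂ = α₁·K2/[H⁺] = 0.007486
α₁ + 2α₂ = 0.9360
DIC = CA / (α₁ + 2α₂) = 1.75 / 0.9360 = 1.87 mmol/kg

DIC = 1.87 mmol/kg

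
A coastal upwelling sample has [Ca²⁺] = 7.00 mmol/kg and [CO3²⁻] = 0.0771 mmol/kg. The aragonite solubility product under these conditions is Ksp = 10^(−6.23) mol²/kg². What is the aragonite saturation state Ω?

Ksp = 10^(−6.23) = 5.888×10^-7
Ω = [Ca²⁺][CO3²⁻]/Ksp = (7.00×10^-3)(0.0771×10^-3) / 5.888×10^-7 = 0.917

Ω = 0.917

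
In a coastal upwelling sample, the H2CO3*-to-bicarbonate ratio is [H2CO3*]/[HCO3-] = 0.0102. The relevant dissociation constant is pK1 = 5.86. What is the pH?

pH = 7.85

From K1 = [H⁺][HCO3-]/[H2CO3*]:  pH = pK1 − log₁₀([H2CO3*]/[HCO3-])
log₁₀(0.0102) = -1.991
pH = 5.86 − (-1.991) = 7.85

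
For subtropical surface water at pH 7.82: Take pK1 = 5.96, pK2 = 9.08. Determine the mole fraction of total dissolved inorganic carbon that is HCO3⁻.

α₁ = 1 / (1 + [H⁺]/K1 + K2/[H⁺]) = 1 / (1 + 10^-1.86 + 10^-1.26)
   = 1 / (1 + 0.013804 + 0.054954) = 1/1.0688 = 0.9357

α₁ = 0.936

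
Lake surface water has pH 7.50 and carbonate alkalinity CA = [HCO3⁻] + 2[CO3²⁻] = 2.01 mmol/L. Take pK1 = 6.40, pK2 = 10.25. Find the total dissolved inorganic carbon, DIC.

CA = [HCO3⁻] + 2[CO3²⁻] = (α₁ + 2α₂)·DIC
At pH 7.50: [H⁺]/K1 = 10^-1.10 = 0.079433, K2/[H⁺] = 10^-2.75 = 0.0017783
α₁ = 1/(1 + 0.079433 + 0.0017783) = 1/1.0812 = 0.9249; α₂ = α₁·K2/[H⁺] = 0.001645
α₁ + 2α₂ = 0.9282
DIC = CA / (α₁ + 2α₂) = 2.01 / 0.9282 = 2.17 mmol/L

DIC = 2.17 mmol/L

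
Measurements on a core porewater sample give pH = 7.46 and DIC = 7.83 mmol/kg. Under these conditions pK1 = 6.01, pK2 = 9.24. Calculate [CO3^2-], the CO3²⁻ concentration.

[CO3²⁻] = 0.124 mmol/kg

α₂ = 1 / (1 + [H⁺]/K2 + [H⁺]²/(K1K2)) = 1 / (1 + 10^+1.78 + 10^+0.33)
   = 1 / (1 + 60.256 + 2.1380) = 1/63.394 = 0.01577
[CO3²⁻] = α₂ × DIC = 0.01577 × 7.83 = 0.124 mmol/kg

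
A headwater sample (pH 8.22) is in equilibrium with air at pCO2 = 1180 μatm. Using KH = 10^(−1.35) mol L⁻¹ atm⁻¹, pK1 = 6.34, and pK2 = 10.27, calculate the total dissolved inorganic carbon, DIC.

DIC = 4.09 mmol/L

[CO2*] = KH · pCO2 = 10^(−1.35) × 1180×10^-6 = 5.271×10^-5 mol/L
α₀ = 1/(1 + K1/[H⁺] + K1K2/[H⁺]²) = 1/(1 + 10^+1.88 + 10^-0.17) = 0.01290
DIC = [CO2*]/α₀ = 5.271×10^-5 / 0.01290 = 4.09 mmol/L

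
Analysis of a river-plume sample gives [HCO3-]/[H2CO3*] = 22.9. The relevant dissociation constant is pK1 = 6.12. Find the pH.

From K1 = [H⁺][HCO3-]/[H2CO3*]:  pH = pK1 + log₁₀([HCO3-]/[H2CO3*])
log₁₀(22.9) = +1.360
pH = 6.12 + (+1.360) = 7.48

pH = 7.48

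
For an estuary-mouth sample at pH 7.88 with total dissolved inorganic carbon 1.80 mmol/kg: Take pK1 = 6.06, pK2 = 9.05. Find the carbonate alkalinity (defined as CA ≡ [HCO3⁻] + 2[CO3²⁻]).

CA = [HCO3⁻] + 2[CO3²⁻] = (α₁ + 2α₂)·DIC
At pH 7.88: [H⁺]/K1 = 10^-1.82 = 0.015136, K2/[H⁺] = 10^-1.17 = 0.067608
α₁ = 1/(1 + 0.015136 + 0.067608) = 1/1.0827 = 0.9236; α₂ = α₁·K2/[H⁺] = 0.06244
α₁ + 2α₂ = 1.0485
CA = 1.0485 × 1.80 = 1.89 mmol/kg

CA = 1.89 mmol/kg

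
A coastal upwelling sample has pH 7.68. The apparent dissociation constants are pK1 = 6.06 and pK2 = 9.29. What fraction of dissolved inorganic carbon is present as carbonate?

α₂ = 1 / (1 + [H⁺]/K2 + [H⁺]²/(K1K2)) = 1 / (1 + 10^+1.61 + 10^-0.01)
   = 1 / (1 + 40.738 + 0.97724) = 1/42.715 = 0.02341

α₂ = 0.0234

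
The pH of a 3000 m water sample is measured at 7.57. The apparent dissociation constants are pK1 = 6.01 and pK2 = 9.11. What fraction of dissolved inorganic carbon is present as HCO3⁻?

α₁ = 0.947

α₁ = 1 / (1 + [H⁺]/K1 + K2/[H⁺]) = 1 / (1 + 10^-1.56 + 10^-1.54)
   = 1 / (1 + 0.027542 + 0.028840) = 1/1.0564 = 0.9466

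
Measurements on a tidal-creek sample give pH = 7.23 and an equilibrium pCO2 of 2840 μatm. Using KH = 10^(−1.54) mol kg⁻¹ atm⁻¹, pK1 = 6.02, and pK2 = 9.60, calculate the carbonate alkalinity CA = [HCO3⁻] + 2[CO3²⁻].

[CO2*] = KH · pCO2 = 10^(−1.54) × 2840×10^-6 = 8.191×10^-5 mol/kg
α₀ = 1/(1 + K1/[H⁺] + K1K2/[H⁺]²) = 1/(1 + 10^+1.21 + 10^-1.16) = 0.05785
DIC = [CO2*]/α₀ = 8.191×10^-5 / 0.05785 = 1.416 mmol/kg
CA = (α₁ + 2α₂)·DIC = (0.9382 + 2×0.004002) × 1.416 = 1.34 mmol/kg

CA = 1.34 mmol/kg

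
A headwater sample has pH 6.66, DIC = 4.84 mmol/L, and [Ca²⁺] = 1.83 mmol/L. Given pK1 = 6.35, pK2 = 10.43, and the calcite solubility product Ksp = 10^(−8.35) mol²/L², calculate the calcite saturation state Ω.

Ω = 0.226

α₂ = 1 / (1 + [H⁺]/K2 + [H⁺]²/(K1K2)) = 1 / (1 + 10^+3.77 + 10^+3.46)
   = 1 / (1 + 5888.4 + 2884.0) = 1/8773.5 = 0.0001140
[CO3²⁻] = α₂ × DIC = 0.0001140 × 4.84 = 0.0005517 mmol/L = 0.5517 μmol/L
Ksp = 10^(−8.35) = 4.467×10^-9
Ω = [Ca²⁺][CO3²⁻]/Ksp = (1.83×10^-3)(5.517×10^-7) / 4.467×10^-9 = 0.226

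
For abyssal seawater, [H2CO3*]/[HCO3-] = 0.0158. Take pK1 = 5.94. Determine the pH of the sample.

pH = 7.74

From K1 = [H⁺][HCO3-]/[H2CO3*]:  pH = pK1 − log₁₀([H2CO3*]/[HCO3-])
log₁₀(0.0158) = -1.801
pH = 5.94 − (-1.801) = 7.74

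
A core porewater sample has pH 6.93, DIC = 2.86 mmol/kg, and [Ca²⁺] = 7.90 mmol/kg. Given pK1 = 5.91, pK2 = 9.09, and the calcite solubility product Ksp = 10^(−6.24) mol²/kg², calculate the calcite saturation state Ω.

Ω = 0.246

α₂ = 1 / (1 + [H⁺]/K2 + [H⁺]²/(K1K2)) = 1 / (1 + 10^+2.16 + 10^+1.14)
   = 1 / (1 + 144.54 + 13.804) = 1/159.35 = 0.006276
[CO3²⁻] = α₂ × DIC = 0.006276 × 2.86 = 0.01795 mmol/kg = 17.95 μmol/kg
Ksp = 10^(−6.24) = 5.754×10^-7
Ω = [Ca²⁺][CO3²⁻]/Ksp = (7.90×10^-3)(1.795×10^-5) / 5.754×10^-7 = 0.246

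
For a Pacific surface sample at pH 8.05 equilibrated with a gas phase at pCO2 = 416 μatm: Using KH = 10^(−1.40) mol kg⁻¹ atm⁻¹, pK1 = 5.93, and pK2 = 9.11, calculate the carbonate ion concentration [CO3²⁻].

[CO2*] = KH · pCO2 = 10^(−1.40) × 416×10^-6 = 1.656×10^-5 mol/kg
α₀ = 1/(1 + K1/[H⁺] + K1K2/[H⁺]²) = 1/(1 + 10^+2.12 + 10^+1.06) = 0.006930
DIC = [CO2*]/α₀ = 1.656×10^-5 / 0.006930 = 2.390 mmol/kg
[CO3²⁻] = α₂·DIC; α₂ = 0.07956, so [CO3²⁻] = 0.07956 × 2.390 = 0.190 mmol/kg

[CO3²⁻] = 0.190 mmol/kg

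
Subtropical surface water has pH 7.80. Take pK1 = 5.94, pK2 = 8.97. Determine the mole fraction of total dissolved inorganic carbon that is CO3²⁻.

α₂ = 1 / (1 + [H⁺]/K2 + [H⁺]²/(K1K2)) = 1 / (1 + 10^+1.17 + 10^-0.69)
   = 1 / (1 + 14.791 + 0.20417) = 1/15.995 = 0.06252

α₂ = 0.0625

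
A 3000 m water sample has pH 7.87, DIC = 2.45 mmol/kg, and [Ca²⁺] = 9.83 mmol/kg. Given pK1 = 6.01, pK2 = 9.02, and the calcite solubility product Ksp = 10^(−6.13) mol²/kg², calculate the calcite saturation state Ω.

α₂ = 1 / (1 + [H⁺]/K2 + [H⁺]²/(K1K2)) = 1 / (1 + 10^+1.15 + 10^-0.71)
   = 1 / (1 + 14.125 + 0.19498) = 1/15.320 = 0.06527
[CO3²⁻] = α₂ × DIC = 0.06527 × 2.45 = 0.1599 mmol/kg
Ksp = 10^(−6.13) = 7.413×10^-7
Ω = [Ca²⁺][CO3²⁻]/Ksp = (9.83×10^-3)(1.599×10^-4) / 7.413×10^-7 = 2.12

Ω = 2.12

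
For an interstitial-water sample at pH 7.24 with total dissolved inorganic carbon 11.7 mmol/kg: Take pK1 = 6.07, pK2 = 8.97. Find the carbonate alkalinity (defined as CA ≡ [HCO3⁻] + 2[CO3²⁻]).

CA = 11.2 mmol/kg

CA = [HCO3⁻] + 2[CO3²⁻] = (α₁ + 2α₂)·DIC
At pH 7.24: [H⁺]/K1 = 10^-1.17 = 0.067608, K2/[H⁺] = 10^-1.73 = 0.018621
α₁ = 1/(1 + 0.067608 + 0.018621) = 1/1.0862 = 0.9206; α₂ = α₁·K2/[H⁺] = 0.01714
α₁ + 2α₂ = 0.9549
CA = 0.9549 × 11.7 = 11.2 mmol/kg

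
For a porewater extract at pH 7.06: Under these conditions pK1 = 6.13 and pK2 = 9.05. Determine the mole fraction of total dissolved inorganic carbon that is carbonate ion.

α₂ = 1 / (1 + [H⁺]/K2 + [H⁺]²/(K1K2)) = 1 / (1 + 10^+1.99 + 10^+1.06)
   = 1 / (1 + 97.724 + 11.482) = 1/110.21 = 0.009074

α₂ = 0.00907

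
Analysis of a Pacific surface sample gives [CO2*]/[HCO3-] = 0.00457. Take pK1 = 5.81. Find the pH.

From K1 = [H⁺][HCO3-]/[CO2*]:  pH = pK1 − log₁₀([CO2*]/[HCO3-])
log₁₀(0.00457) = -2.340
pH = 5.81 − (-2.340) = 8.15

pH = 8.15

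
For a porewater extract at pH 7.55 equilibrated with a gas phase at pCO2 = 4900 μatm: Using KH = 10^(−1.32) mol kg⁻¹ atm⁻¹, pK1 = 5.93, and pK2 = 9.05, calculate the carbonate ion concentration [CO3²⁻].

[CO2*] = KH · pCO2 = 10^(−1.32) × 4900×10^-6 = 2.345×10^-4 mol/kg
α₀ = 1/(1 + K1/[H⁺] + K1K2/[H⁺]²) = 1/(1 + 10^+1.62 + 10^+0.12) = 0.02272
DIC = [CO2*]/α₀ = 2.345×10^-4 / 0.02272 = 10.32 mmol/kg
[CO3²⁻] = α₂·DIC; α₂ = 0.02996, so [CO3²⁻] = 0.02996 × 10.32 = 0.309 mmol/kg

[CO3²⁻] = 0.309 mmol/kg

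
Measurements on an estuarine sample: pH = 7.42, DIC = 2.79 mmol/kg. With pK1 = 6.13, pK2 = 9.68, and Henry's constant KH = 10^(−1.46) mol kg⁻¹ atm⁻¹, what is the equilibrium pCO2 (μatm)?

pCO2 = 3900 μatm

α₀ = 1 / (1 + K1/[H⁺] + K1K2/[H⁺]²) = 1 / (1 + 10^+1.29 + 10^-0.97)
   = 1 / (1 + 19.498 + 0.10715) = 1/20.606 = 0.04853
[CO2*] = α₀ × DIC = 0.04853 × 2.79 = 0.1354 mmol/kg
pCO2 = [CO2*]/KH = 1.354×10^-4 / 3.467×10^-2 = 3900 μatm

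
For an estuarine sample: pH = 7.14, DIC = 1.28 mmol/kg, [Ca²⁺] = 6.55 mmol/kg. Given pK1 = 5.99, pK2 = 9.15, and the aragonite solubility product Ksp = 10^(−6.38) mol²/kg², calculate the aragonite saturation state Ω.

α₂ = 1 / (1 + [H⁺]/K2 + [H⁺]²/(K1K2)) = 1 / (1 + 10^+2.01 + 10^+0.86)
   = 1 / (1 + 102.33 + 7.2444) = 1/110.57 = 0.009044
[CO3²⁻] = α₂ × DIC = 0.009044 × 1.28 = 0.01158 mmol/kg = 11.58 μmol/kg
Ksp = 10^(−6.38) = 4.169×10^-7
Ω = [Ca²⁺][CO3²⁻]/Ksp = (6.55×10^-3)(1.158×10^-5) / 4.169×10^-7 = 0.182

Ω = 0.182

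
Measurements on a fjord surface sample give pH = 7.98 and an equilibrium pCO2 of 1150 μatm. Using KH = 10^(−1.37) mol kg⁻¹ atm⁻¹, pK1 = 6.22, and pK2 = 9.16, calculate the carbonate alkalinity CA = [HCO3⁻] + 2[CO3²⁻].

CA = 3.20 mmol/kg

[CO2*] = KH · pCO2 = 10^(−1.37) × 1150×10^-6 = 4.906×10^-5 mol/kg
α₀ = 1/(1 + K1/[H⁺] + K1K2/[H⁺]²) = 1/(1 + 10^+1.76 + 10^+0.58) = 0.01604
DIC = [CO2*]/α₀ = 4.906×10^-5 / 0.01604 = 3.058 mmol/kg
CA = (α₁ + 2α₂)·DIC = (0.9230 + 2×0.06098) × 3.058 = 3.20 mmol/kg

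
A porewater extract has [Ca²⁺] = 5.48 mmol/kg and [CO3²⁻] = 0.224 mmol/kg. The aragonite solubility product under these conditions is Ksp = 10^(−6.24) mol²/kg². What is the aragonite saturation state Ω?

Ksp = 10^(−6.24) = 5.754×10^-7
Ω = [Ca²⁺][CO3²⁻]/Ksp = (5.48×10^-3)(0.224×10^-3) / 5.754×10^-7 = 2.13

Ω = 2.13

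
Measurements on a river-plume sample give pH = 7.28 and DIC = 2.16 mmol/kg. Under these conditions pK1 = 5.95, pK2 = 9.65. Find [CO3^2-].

α₂ = 1 / (1 + [H⁺]/K2 + [H⁺]²/(K1K2)) = 1 / (1 + 10^+2.37 + 10^+1.04)
   = 1 / (1 + 234.42 + 10.965) = 1/246.39 = 0.004059
[CO3²⁻] = α₂ × DIC = 0.004059 × 2.16 = 0.00877 mmol/kg = 8.77 μmol/kg

[CO3²⁻] = 8.77 μmol/kg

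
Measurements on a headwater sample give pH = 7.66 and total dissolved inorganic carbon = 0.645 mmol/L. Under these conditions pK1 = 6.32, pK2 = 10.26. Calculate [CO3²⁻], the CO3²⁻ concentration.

[CO3²⁻] = 1.55 μmol/L

α₂ = 1 / (1 + [H⁺]/K2 + [H⁺]²/(K1K2)) = 1 / (1 + 10^+2.60 + 10^+1.26)
   = 1 / (1 + 398.11 + 18.197) = 1/417.30 = 0.002396
[CO3²⁻] = α₂ × DIC = 0.002396 × 0.645 = 0.00155 mmol/L = 1.55 μmol/L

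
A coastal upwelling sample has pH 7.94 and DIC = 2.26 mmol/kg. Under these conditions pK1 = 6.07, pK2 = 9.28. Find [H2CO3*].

α₀ = 1 / (1 + K1/[H⁺] + K1K2/[H⁺]²) = 1 / (1 + 10^+1.87 + 10^+0.53)
   = 1 / (1 + 74.131 + 3.3884) = 1/78.519 = 0.01274
[CO2*] = α₀ × DIC = 0.01274 × 2.26 = 0.0288 mmol/kg

[CO2*] = 0.0288 mmol/kg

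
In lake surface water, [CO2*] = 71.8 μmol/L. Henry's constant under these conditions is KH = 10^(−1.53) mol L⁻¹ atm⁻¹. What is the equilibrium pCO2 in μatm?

pCO2 = 2430 μatm

KH = 10^(−1.53) = 2.951×10^-2 mol L⁻¹ atm⁻¹
pCO2 = [CO2*]/KH = 71.8×10^-6 / 2.951×10^-2 = 2.43×10^-3 atm = 2430 μatm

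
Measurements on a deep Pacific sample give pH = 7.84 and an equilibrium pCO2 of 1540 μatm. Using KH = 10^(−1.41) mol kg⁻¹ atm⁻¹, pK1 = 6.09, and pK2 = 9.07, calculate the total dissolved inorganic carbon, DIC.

[CO2*] = KH · pCO2 = 10^(−1.41) × 1540×10^-6 = 5.991×10^-5 mol/kg
α₀ = 1/(1 + K1/[H⁺] + K1K2/[H⁺]²) = 1/(1 + 10^+1.75 + 10^+0.52) = 0.01652
DIC = [CO2*]/α₀ = 5.991×10^-5 / 0.01652 = 3.63 mmol/kg

DIC = 3.63 mmol/kg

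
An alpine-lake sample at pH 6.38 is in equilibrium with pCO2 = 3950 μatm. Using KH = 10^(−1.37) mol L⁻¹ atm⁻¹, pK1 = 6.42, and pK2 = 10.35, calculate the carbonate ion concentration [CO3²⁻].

[CO2*] = KH · pCO2 = 10^(−1.37) × 3950×10^-6 = 1.685×10^-4 mol/L
α₀ = 1/(1 + K1/[H⁺] + K1K2/[H⁺]²) = 1/(1 + 10^-0.04 + 10^-4.01) = 0.5230
DIC = [CO2*]/α₀ = 1.685×10^-4 / 0.5230 = 0.3222 mmol/L
[CO3²⁻] = α₂·DIC; α₂ = 5.111×10^-5, so [CO3²⁻] = 5.111×10^-5 × 0.3222 = 1.65×10^-5 mmol/L = 0.0165 μmol/L

[CO3²⁻] = 0.0165 μmol/L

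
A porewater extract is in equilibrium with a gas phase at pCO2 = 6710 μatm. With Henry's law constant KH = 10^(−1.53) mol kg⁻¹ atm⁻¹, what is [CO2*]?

KH = 10^(−1.53) = 2.951×10^-2 mol kg⁻¹ atm⁻¹
[CO2*] = KH · pCO2 = 2.951×10^-2 × 6710×10^-6 atm = 1.98×10^-4 mol/kg

[CO2*] = 198 μmol/kg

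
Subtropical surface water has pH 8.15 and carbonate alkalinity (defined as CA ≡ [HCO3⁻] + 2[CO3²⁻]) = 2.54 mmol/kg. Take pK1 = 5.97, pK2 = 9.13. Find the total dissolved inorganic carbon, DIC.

CA = [HCO3⁻] + 2[CO3²⁻] = (α₁ + 2α₂)·DIC
At pH 8.15: [H⁺]/K1 = 10^-2.18 = 0.0066069, K2/[H⁺] = 10^-0.98 = 0.10471
α₁ = 1/(1 + 0.0066069 + 0.10471) = 1/1.1113 = 0.8998; α₂ = α₁·K2/[H⁺] = 0.09422
α₁ + 2α₂ = 1.0883
DIC = CA / (α₁ + 2α₂) = 2.54 / 1.0883 = 2.33 mmol/kg

DIC = 2.33 mmol/kg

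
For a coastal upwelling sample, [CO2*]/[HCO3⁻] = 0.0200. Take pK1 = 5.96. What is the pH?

pH = 7.66

From K1 = [H⁺][HCO3⁻]/[CO2*]:  pH = pK1 − log₁₀([CO2*]/[HCO3⁻])
log₁₀(0.0200) = -1.699
pH = 5.96 − (-1.699) = 7.66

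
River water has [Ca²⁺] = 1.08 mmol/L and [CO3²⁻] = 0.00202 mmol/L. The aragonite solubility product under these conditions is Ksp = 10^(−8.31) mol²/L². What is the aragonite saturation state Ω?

Ksp = 10^(−8.31) = 4.898×10^-9
Ω = [Ca²⁺][CO3²⁻]/Ksp = (1.08×10^-3)(0.00202×10^-3) / 4.898×10^-9 = 0.445

Ω = 0.445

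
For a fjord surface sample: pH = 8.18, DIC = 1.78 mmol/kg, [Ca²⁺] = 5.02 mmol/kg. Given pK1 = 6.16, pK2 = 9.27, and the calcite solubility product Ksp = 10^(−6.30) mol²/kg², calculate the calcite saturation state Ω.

Ω = 1.33

α₂ = 1 / (1 + [H⁺]/K2 + [H⁺]²/(K1K2)) = 1 / (1 + 10^+1.09 + 10^-0.93)
   = 1 / (1 + 12.303 + 0.11749) = 1/13.420 = 0.07451
[CO3²⁻] = α₂ × DIC = 0.07451 × 1.78 = 0.1326 mmol/kg
Ksp = 10^(−6.30) = 5.012×10^-7
Ω = [Ca²⁺][CO3²⁻]/Ksp = (5.02×10^-3)(1.326×10^-4) / 5.012×10^-7 = 1.33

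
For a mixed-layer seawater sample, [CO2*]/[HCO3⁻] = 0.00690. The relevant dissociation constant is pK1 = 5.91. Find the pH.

pH = 8.07

From K1 = [H⁺][HCO3⁻]/[CO2*]:  pH = pK1 − log₁₀([CO2*]/[HCO3⁻])
log₁₀(0.00690) = -2.161
pH = 5.91 − (-2.161) = 8.07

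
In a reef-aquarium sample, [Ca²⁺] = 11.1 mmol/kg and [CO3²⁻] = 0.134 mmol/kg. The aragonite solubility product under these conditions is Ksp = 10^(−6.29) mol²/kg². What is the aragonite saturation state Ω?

Ω = 2.90

Ksp = 10^(−6.29) = 5.129×10^-7
Ω = [Ca²⁺][CO3²⁻]/Ksp = (11.1×10^-3)(0.134×10^-3) / 5.129×10^-7 = 2.90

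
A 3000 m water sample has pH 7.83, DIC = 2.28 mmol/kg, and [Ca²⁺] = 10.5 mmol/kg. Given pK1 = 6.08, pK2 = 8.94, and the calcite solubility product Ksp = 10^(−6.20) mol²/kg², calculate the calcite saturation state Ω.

Ω = 2.69

α₂ = 1 / (1 + [H⁺]/K2 + [H⁺]²/(K1K2)) = 1 / (1 + 10^+1.11 + 10^-0.64)
   = 1 / (1 + 12.882 + 0.22909) = 1/14.112 = 0.07086
[CO3²⁻] = α₂ × DIC = 0.07086 × 2.28 = 0.1616 mmol/kg
Ksp = 10^(−6.20) = 6.310×10^-7
Ω = [Ca²⁺][CO3²⁻]/Ksp = (10.5×10^-3)(1.616×10^-4) / 6.310×10^-7 = 2.69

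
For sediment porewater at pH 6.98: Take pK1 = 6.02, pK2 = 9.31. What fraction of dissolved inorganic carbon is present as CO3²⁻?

α₂ = 0.00420

α₂ = 1 / (1 + [H⁺]/K2 + [H⁺]²/(K1K2)) = 1 / (1 + 10^+2.33 + 10^+1.37)
   = 1 / (1 + 213.80 + 23.442) = 1/238.24 = 0.004197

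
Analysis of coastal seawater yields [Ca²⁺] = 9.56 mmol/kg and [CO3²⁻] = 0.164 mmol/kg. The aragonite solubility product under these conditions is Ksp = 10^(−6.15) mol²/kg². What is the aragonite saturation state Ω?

Ω = 2.21

Ksp = 10^(−6.15) = 7.079×10^-7
Ω = [Ca²⁺][CO3²⁻]/Ksp = (9.56×10^-3)(0.164×10^-3) / 7.079×10^-7 = 2.21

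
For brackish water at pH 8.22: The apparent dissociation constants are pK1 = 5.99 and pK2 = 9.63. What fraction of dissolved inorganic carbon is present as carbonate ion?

α₂ = 1 / (1 + [H⁺]/K2 + [H⁺]²/(K1K2)) = 1 / (1 + 10^+1.41 + 10^-0.82)
   = 1 / (1 + 25.704 + 0.15136) = 1/26.855 = 0.03724

α₂ = 0.0372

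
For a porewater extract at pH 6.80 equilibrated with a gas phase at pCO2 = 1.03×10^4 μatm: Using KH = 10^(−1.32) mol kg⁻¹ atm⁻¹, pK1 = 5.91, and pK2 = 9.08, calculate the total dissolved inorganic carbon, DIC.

DIC = 4.34 mmol/kg

[CO2*] = KH · pCO2 = 10^(−1.32) × 1.03×10^4×10^-6 = 4.930×10^-4 mol/kg
α₀ = 1/(1 + K1/[H⁺] + K1K2/[H⁺]²) = 1/(1 + 10^+0.89 + 10^-1.39) = 0.1136
DIC = [CO2*]/α₀ = 4.930×10^-4 / 0.1136 = 4.34 mmol/kg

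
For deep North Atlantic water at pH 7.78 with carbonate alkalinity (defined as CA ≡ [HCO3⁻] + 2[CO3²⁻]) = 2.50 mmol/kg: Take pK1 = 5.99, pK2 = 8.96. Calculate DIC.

CA = [HCO3⁻] + 2[CO3²⁻] = (α₁ + 2α₂)·DIC
At pH 7.78: [H⁺]/K1 = 10^-1.79 = 0.016218, K2/[H⁺] = 10^-1.18 = 0.066069
α₁ = 1/(1 + 0.016218 + 0.066069) = 1/1.0823 = 0.9240; α₂ = α₁·K2/[H⁺] = 0.06105
α₁ + 2α₂ = 1.0461
DIC = CA / (α₁ + 2α₂) = 2.50 / 1.0461 = 2.39 mmol/kg

DIC = 2.39 mmol/kg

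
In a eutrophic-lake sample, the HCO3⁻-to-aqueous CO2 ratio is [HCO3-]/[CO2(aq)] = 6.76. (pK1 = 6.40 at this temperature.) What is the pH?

pH = 7.23

From K1 = [H⁺][HCO3-]/[CO2(aq)]:  pH = pK1 + log₁₀([HCO3-]/[CO2(aq)])
log₁₀(6.76) = +0.830
pH = 6.40 + (+0.830) = 7.23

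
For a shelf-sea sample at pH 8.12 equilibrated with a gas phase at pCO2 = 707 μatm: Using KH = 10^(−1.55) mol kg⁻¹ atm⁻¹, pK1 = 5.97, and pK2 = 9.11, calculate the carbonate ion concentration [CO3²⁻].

[CO2*] = KH · pCO2 = 10^(−1.55) × 707×10^-6 = 1.993×10^-5 mol/kg
α₀ = 1/(1 + K1/[H⁺] + K1K2/[H⁺]²) = 1/(1 + 10^+2.15 + 10^+1.16) = 0.006381
DIC = [CO2*]/α₀ = 1.993×10^-5 / 0.006381 = 3.123 mmol/kg
[CO3²⁻] = α₂·DIC; α₂ = 0.09224, so [CO3²⁻] = 0.09224 × 3.123 = 0.288 mmol/kg

[CO3²⁻] = 0.288 mmol/kg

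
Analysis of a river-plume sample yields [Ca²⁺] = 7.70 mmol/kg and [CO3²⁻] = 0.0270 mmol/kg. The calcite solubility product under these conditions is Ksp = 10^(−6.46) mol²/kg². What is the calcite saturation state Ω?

Ksp = 10^(−6.46) = 3.467×10^-7
Ω = [Ca²⁺][CO3²⁻]/Ksp = (7.70×10^-3)(0.0270×10^-3) / 3.467×10^-7 = 0.600

Ω = 0.600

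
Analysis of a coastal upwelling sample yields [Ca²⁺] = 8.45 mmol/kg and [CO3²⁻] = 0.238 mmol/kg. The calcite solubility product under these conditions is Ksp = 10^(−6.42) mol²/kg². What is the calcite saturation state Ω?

Ω = 5.29

Ksp = 10^(−6.42) = 3.802×10^-7
Ω = [Ca²⁺][CO3²⁻]/Ksp = (8.45×10^-3)(0.238×10^-3) / 3.802×10^-7 = 5.29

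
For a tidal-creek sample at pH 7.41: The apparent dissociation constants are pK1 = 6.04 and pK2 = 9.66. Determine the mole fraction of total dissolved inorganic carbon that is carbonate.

α₂ = 1 / (1 + [H⁺]/K2 + [H⁺]²/(K1K2)) = 1 / (1 + 10^+2.25 + 10^+0.88)
   = 1 / (1 + 177.83 + 7.5858) = 1/186.41 = 0.005364

α₂ = 0.00536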